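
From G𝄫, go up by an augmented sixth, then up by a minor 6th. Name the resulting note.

Cb

An augmented sixth up from Gbb is Eb (letter E, 10 semitones up).
A minor sixth up from Eb is Cb (letter C, 8 semitones up).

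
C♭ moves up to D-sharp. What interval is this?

The letter names run C→D, a span of 1 letter step, so the interval is some kind of second.
Cb to D# is 4 semitones. A major second is 2, so 4 makes it doubly augmented.

doubly augmented second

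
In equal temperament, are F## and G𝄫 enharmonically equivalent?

No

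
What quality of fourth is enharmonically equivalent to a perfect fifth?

doubly augmented

A perfect fifth spans 7 semitones.
A fourth spanning 7 semitones is doubly augmented (the perfect fourth is 5).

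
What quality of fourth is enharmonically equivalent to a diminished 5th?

augmented

A diminished fifth spans 6 semitones.
A fourth spanning 6 semitones is augmented (the perfect fourth is 5).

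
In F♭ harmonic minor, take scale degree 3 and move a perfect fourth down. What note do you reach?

Scale degree 3 of Fb harmonic minor is Abb.
A perfect fourth (5 semitones) below Abb lands on the letter E, giving Ebb.

Ebb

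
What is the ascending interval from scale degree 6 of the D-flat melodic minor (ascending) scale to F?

perfect fifth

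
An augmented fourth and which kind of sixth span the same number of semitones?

An augmented fourth spans 6 semitones.
A sixth spanning 6 semitones is doubly diminished (the major sixth is 9).

doubly diminished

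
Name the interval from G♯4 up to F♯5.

minor seventh

Counting letters G–A–B–C–D–E–F gives a seventh.
G#→F# = 10 semitones, 1 narrower than the major seventh (11), so minor.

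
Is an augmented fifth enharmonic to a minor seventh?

An augmented fifth spans 8 semitones; a minor seventh spans 10.
The spans differ, so they are not enharmonic equivalents.

No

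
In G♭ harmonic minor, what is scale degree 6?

Degree 6 takes the letter 5 steps above G, which is E.
In harmonic minor, degree 6 sits 8 semitones above the tonic. Gb + 8 semitones is pitch class 2, spelled on E as Ebb.

Ebb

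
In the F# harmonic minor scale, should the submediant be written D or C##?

Each scale degree takes a distinct letter name. Degree 6 of a scale on F must use the letter D.
D and C## are enharmonically the same pitch, but only D uses the letter D, so it is the correct spelling here.

D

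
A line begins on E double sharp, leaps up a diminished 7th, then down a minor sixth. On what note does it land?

F##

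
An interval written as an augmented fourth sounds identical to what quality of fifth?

An augmented fourth spans 6 semitones.
A fifth spanning 6 semitones is diminished (the perfect fifth is 7).

diminished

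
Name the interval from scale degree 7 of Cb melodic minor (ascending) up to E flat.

perfect fourth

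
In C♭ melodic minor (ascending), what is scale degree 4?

Degree 4 takes the letter 3 steps above C, which is F.
In melodic minor (ascending), degree 4 sits 5 semitones above the tonic. Cb + 5 semitones is pitch class 4, spelled on F as Fb.

Fb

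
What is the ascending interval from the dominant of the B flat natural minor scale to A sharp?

augmented third

The dominant of Bb natural minor is F.
F up to A#: letters F→A make it a third; 5 semitones makes it augmented.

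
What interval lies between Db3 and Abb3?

The letter names run D→A, a span of 4 letter steps, so the interval is some kind of fifth.
Db to Abb is 6 semitones. A perfect fifth is 7, so 6 makes it diminished.

diminished fifth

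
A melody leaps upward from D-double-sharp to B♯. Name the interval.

minor sixth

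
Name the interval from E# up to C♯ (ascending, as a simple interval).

minor sixth

Counting letters E–F–G–A–B–C gives a sixth.
E#→C# = 8 semitones, 1 narrower than the major sixth (9), so minor.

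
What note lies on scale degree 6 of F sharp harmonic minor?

Degree 6 takes the letter 5 steps above F, which is D.
In harmonic minor, degree 6 sits 8 semitones above the tonic. F# + 8 semitones is pitch class 2, spelled on D as D.

D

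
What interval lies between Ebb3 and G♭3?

major third

Counting letters E–F–G gives a third.
Ebb→Gb = 4 semitones, exactly the major third.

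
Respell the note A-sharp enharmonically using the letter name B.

Plain B sits 1 semitone above A#, so on the letter B the same pitch needs a flat: Bb.

Bb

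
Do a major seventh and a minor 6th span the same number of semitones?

A major seventh spans 11 semitones; a minor sixth spans 8.
The spans differ, so they are not enharmonic equivalents.

No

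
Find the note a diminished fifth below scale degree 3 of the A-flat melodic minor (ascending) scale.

Scale degree 3 of Ab melodic minor (ascending) is Cb.
A diminished fifth (6 semitones) below Cb lands on the letter F, giving F.

F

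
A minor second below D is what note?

C#

D down a major second is C, so the target letter is C.
From D, a minor second is 1 semitone down: C#.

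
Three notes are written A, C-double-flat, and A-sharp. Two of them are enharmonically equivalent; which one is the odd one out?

A

In 12-tone equal temperament, enharmonic equivalents share a pitch class. A is pitch class 9; Cbb is pitch class 10; A# is pitch class 10.
Cbb and A# share pitch class 10, while A is pitch class 9.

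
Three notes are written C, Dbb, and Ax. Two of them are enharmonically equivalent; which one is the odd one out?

A##

In 12-tone equal temperament, enharmonic equivalents share a pitch class. C is pitch class 0; Dbb is pitch class 0; A## is pitch class 11.
C and Dbb share pitch class 0, while A## is pitch class 11.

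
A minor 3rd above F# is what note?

A

A third above F lands on the letter A.
A minor third spans 3 semitones, so F# moves to pitch class 9. On the letter A that is A.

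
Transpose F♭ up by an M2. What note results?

Gb

F up a major second is G, so the target letter is G.
From Fb, a major second is 2 semitones up: Gb.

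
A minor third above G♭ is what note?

A third above G lands on the letter B.
A minor third spans 3 semitones, so Gb moves to pitch class 9. On the letter B that is Bbb.

Bbb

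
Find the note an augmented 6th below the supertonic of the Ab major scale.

The supertonic of Ab major is Bb.
An augmented sixth (10 semitones) below Bb lands on the letter D, giving Dbb.

Dbb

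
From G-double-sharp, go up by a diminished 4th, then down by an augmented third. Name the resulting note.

A diminished fourth up from G## is C# (letter C, 4 semitones up).
An augmented third down from C# is Ab (letter A, 5 semitones down).

Ab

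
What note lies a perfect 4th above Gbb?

A fourth above G lands on the letter C.
A perfect fourth spans 5 semitones, so Gbb moves to pitch class 10. On the letter C that is Cbb.

Cbb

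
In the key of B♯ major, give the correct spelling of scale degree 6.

G##

Degree 6 takes the letter 5 steps above B, which is G.
In major, degree 6 sits 9 semitones above the tonic. B# + 9 semitones is pitch class 9, spelled on G as G##.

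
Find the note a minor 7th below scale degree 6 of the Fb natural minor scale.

Scale degree 6 of Fb natural minor is Dbb.
A minor seventh (10 semitones) below Dbb lands on the letter E, giving Ebb.

Ebb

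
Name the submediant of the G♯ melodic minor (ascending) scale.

E#

The G# melodic minor (ascending) scale runs G# A# B C# D# E# F##.
Degree 6 is E#.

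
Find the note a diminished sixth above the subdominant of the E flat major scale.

Fbb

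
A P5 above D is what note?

A

D up a perfect fifth is A, so the target letter is A.
From D, a perfect fifth is 7 semitones up: A.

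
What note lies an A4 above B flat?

E

B up a perfect fourth is E, so the target letter is E.
From Bb, an augmented fourth is 6 semitones up: E.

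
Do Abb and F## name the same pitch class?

Abb is pitch class 7; F## is pitch class 7.
All spellings map to pitch class 7, so they are enharmonically equivalent.

Yes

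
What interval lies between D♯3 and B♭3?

diminished sixth

The letter names run D→B, a span of 5 letter steps, so the interval is some kind of sixth.
D# to Bb is 7 semitones. A major sixth is 9, so 7 makes it diminished.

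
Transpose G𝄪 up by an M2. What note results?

A##

A second above G lands on the letter A.
A major second spans 2 semitones, so G## moves to pitch class 11. On the letter A that is A##.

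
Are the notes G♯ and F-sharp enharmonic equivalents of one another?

Two spellings are enharmonically equivalent only if they share a pitch class.
Here G# → 8, F# → 6; 6 ≠ 8, so they are not.

No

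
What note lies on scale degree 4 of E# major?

A#

Degree 4 takes the letter 3 steps above E, which is A.
In major, degree 4 sits 5 semitones above the tonic. E# + 5 semitones is pitch class 10, spelled on A as A#.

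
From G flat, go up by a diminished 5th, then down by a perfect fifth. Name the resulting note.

A diminished fifth up from Gb is Dbb (letter D, 6 semitones up).
A perfect fifth down from Dbb is Gbb (letter G, 7 semitones down).

Gbb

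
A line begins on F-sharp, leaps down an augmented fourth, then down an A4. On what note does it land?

An augmented fourth down from F# is C (letter C, 6 semitones down).
An augmented fourth down from C is Gb (letter G, 6 semitones down).

Gb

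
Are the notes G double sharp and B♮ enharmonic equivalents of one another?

No

G## is pitch class 9; B is pitch class 11.
The pitch classes differ (9 vs. 11), so they are not enharmonic equivalents.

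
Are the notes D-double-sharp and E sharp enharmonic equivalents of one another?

Two spellings are enharmonically equivalent only if they share a pitch class.
Here D## → 4, E# → 5; 4 ≠ 5, so they are not.

No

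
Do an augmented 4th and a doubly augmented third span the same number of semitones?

An augmented fourth spans 6 semitones; a doubly augmented third spans 6.
They are enharmonically equivalent.

Yes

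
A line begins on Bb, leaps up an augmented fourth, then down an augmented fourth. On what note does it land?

Bb

An augmented fourth up from Bb is E (letter E, 6 semitones up).
An augmented fourth down from E is Bb (letter B, 6 semitones down).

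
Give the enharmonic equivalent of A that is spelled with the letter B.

Plain B sits 2 semitones above A, so on the letter B the same pitch needs a double flat: Bbb.

Bbb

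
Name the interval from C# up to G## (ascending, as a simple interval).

augmented fifth

The letter names run C→G, a span of 4 letter steps, so the interval is some kind of fifth.
C# to G## is 8 semitones. A perfect fifth is 7, so 8 makes it augmented.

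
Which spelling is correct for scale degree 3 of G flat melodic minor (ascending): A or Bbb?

Each scale degree takes a distinct letter name. Degree 3 of a scale on G must use the letter B.
Bbb and A are enharmonically the same pitch, but only Bbb uses the letter B, so it is the correct spelling here.

Bbb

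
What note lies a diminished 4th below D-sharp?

A fourth below D lands on the letter A.
A diminished fourth spans 4 semitones, so D# moves to pitch class 11. On the letter A that is A##.

A##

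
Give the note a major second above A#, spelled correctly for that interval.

B#

A second above A lands on the letter B.
A major second spans 2 semitones, so A# moves to pitch class 0. On the letter B that is B#.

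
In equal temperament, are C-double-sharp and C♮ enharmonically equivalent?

C## is pitch class 2; C is pitch class 0.
The pitch classes differ (2 vs. 0), so they are not enharmonic equivalents.

No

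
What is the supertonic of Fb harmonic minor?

Degree 2 takes the letter 1 step above F, which is G.
In harmonic minor, degree 2 sits 2 semitones above the tonic. Fb + 2 semitones is pitch class 6, spelled on G as Gb.

Gb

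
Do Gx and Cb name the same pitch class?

No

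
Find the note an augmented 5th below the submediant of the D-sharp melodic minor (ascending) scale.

E

The submediant of D# melodic minor (ascending) is B#.
An augmented fifth (8 semitones) below B# lands on the letter E, giving E.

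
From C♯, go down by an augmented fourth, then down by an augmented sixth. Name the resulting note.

An augmented fourth down from C# is G (letter G, 6 semitones down).
An augmented sixth down from G is Bbb (letter B, 10 semitones down).

Bbb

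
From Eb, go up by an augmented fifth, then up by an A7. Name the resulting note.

An augmented fifth up from Eb is B (letter B, 8 semitones up).
An augmented seventh up from B is A## (letter A, 12 semitones up).

A##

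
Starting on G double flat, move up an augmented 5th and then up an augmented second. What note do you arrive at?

An augmented fifth up from Gbb is Db (letter D, 8 semitones up).
An augmented second up from Db is E (letter E, 3 semitones up).

E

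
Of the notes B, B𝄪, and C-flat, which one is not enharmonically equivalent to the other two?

B##

In 12-tone equal temperament, enharmonic equivalents share a pitch class. B is pitch class 11; B## is pitch class 1; Cb is pitch class 11.
B and Cb share pitch class 11, while B## is pitch class 1.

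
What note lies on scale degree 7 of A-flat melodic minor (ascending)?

G

The Ab melodic minor (ascending) scale runs Ab Bb Cb Db Eb F G.
Degree 7 is G.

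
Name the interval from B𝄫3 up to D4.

augmented third

Counting letters B–C–D gives a third.
Bbb→D = 5 semitones, 1 wider than the major third (4), so augmented.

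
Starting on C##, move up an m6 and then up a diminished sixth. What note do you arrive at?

A minor sixth up from C## is A# (letter A, 8 semitones up).
A diminished sixth up from A# is F (letter F, 7 semitones up).

F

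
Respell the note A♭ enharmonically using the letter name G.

Plain G sits 1 semitone below Ab, so on the letter G the same pitch needs a sharp: G#.

G#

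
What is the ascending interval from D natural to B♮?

major sixth

Counting letters D–E–F–G–A–B gives a sixth.
D→B = 9 semitones, exactly the major sixth.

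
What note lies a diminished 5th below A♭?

D

A down a perfect fifth is D, so the target letter is D.
From Ab, a diminished fifth is 6 semitones down: D.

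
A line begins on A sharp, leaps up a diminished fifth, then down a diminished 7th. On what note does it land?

A diminished fifth up from A# is E (letter E, 6 semitones up).
A diminished seventh down from E is F## (letter F, 9 semitones down).

F##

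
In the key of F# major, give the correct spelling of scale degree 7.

Degree 7 takes the letter 6 steps above F, which is E.
In major, degree 7 sits 11 semitones above the tonic. F# + 11 semitones is pitch class 5, spelled on E as E#.

E#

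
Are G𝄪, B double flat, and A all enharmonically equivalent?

Yes

G## = pitch class 9 and Bbb = pitch class 9 and A = pitch class 9 — the same pitch class, so they are enharmonic equivalents.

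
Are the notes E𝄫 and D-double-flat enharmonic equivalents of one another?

No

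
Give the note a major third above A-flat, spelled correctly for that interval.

C

A third above A lands on the letter C.
A major third spans 4 semitones, so Ab moves to pitch class 0. On the letter C that is C.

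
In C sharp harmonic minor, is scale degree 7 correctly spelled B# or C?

Each scale degree takes a distinct letter name. Degree 7 of a scale on C must use the letter B.
B# and C are enharmonically the same pitch, but only B# uses the letter B, so it is the correct spelling here.

B#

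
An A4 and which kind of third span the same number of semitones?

An augmented fourth spans 6 semitones.
A third spanning 6 semitones is doubly augmented (the major third is 4).

doubly augmented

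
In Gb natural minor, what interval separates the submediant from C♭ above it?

The submediant of Gb natural minor is Ebb.
Ebb up to Cb: letters E→C make it a sixth; 9 semitones makes it major.

major sixth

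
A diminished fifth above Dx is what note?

A#

D up a perfect fifth is A, so the target letter is A.
From D##, a diminished fifth is 6 semitones up: A#.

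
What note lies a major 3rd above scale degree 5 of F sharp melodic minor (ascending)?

Scale degree 5 of F# melodic minor (ascending) is C#.
A major third (4 semitones) above C# lands on the letter E, giving E#.

E#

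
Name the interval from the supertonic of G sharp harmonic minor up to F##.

major sixth

The supertonic of G# harmonic minor is A#.
A# up to F##: letters A→F make it a sixth; 9 semitones makes it major.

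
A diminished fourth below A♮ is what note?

A down a perfect fourth is E, so the target letter is E.
From A, a diminished fourth is 4 semitones down: E#.

E#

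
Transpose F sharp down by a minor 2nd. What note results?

E#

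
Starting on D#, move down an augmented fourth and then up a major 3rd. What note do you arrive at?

C#

An augmented fourth down from D# is A (letter A, 6 semitones down).
A major third up from A is C# (letter C, 4 semitones up).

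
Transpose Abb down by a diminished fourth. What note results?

A down a perfect fourth is E, so the target letter is E.
From Abb, a diminished fourth is 4 semitones down: Eb.

Eb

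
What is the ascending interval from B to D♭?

diminished third

Counting letters B–C–D gives a third.
B→Db = 2 semitones, 2 narrower than the major third (4), so diminished.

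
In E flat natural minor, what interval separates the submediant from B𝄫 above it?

minor seventh

The submediant of Eb natural minor is Cb.
Cb up to Bbb: letters C→B make it a seventh; 10 semitones makes it minor.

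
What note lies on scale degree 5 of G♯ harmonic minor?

The G# harmonic minor scale runs G# A# B C# D# E F##.
Degree 5 is D#.

D#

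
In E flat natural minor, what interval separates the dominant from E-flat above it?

The dominant of Eb natural minor is Bb.
Bb up to Eb: letters B→E make it a fourth; 5 semitones makes it perfect.

perfect fourth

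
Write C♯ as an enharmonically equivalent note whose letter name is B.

C# is pitch class 1. The letter B alone is pitch class 11.
To reach pitch class 1 from B requires an offset of +2 semitones, i.e. double sharp: B##.

B##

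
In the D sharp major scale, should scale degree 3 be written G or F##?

F##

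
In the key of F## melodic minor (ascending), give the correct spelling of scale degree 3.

Degree 3 takes the letter 2 steps above F, which is A.
In melodic minor (ascending), degree 3 sits 3 semitones above the tonic. F## + 3 semitones is pitch class 10, spelled on A as A#.

A#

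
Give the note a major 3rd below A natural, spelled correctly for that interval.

A down a major third is F, so the target letter is F.
From A, a major third is 4 semitones down: F.

F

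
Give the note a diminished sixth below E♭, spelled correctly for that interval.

A sixth below E lands on the letter G.
A diminished sixth spans 7 semitones, so Eb moves to pitch class 8. On the letter G that is G#.

G#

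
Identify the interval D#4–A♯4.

perfect fifth

The letter names run D→A, a span of 4 letter steps, so the interval is some kind of fifth.
D# to A# is 7 semitones. A perfect fifth is 7, so 7 makes it perfect.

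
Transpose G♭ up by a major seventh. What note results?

F

G up a major seventh is F#, so the target letter is F.
From Gb, a major seventh is 11 semitones up: F.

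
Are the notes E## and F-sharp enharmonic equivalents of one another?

Yes

E## is pitch class 6; F# is pitch class 6.
All spellings map to pitch class 6, so they are enharmonically equivalent.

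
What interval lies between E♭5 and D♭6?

minor seventh

Counting letters E–F–G–A–B–C–D gives a seventh.
Eb→Db = 10 semitones, 1 narrower than the major seventh (11), so minor.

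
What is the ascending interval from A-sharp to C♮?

diminished third

The letter names run A→C, a span of 2 letter steps, so the interval is some kind of third.
A# to C is 2 semitones. A major third is 4, so 2 makes it diminished.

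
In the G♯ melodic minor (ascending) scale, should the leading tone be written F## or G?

F##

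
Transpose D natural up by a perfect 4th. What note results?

G

A fourth above D lands on the letter G.
A perfect fourth spans 5 semitones, so D moves to pitch class 7. On the letter G that is G.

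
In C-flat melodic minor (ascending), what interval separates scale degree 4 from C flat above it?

Scale degree 4 of Cb melodic minor (ascending) is Fb.
Fb up to Cb: letters F→C make it a fifth; 7 semitones makes it perfect.

perfect fifth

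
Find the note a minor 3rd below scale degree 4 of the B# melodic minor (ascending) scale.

C##

Scale degree 4 of B# melodic minor (ascending) is E#.
A minor third (3 semitones) below E# lands on the letter C, giving C##.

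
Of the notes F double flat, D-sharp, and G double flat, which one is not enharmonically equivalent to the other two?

Gbb

In 12-tone equal temperament, enharmonic equivalents share a pitch class. Fbb is pitch class 3; D# is pitch class 3; Gbb is pitch class 5.
Fbb and D# share pitch class 3, while Gbb is pitch class 5.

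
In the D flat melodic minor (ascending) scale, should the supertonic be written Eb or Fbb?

Eb

Each scale degree takes a distinct letter name. Degree 2 of a scale on D must use the letter E.
Eb and Fbb are enharmonically the same pitch, but only Eb uses the letter E, so it is the correct spelling here.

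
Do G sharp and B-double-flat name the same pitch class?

No

Two spellings are enharmonically equivalent only if they share a pitch class.
Here G# → 8, Bbb → 9; 8 ≠ 9, so they are not.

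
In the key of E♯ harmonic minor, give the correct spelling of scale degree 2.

F##

Degree 2 takes the letter 1 step above E, which is F.
In harmonic minor, degree 2 sits 2 semitones above the tonic. E# + 2 semitones is pitch class 7, spelled on F as F##.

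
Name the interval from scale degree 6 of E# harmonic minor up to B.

minor seventh

Scale degree 6 of E# harmonic minor is C#.
C# up to B: letters C→B make it a seventh; 10 semitones makes it minor.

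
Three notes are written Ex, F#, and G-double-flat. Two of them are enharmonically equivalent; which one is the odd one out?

In 12-tone equal temperament, enharmonic equivalents share a pitch class. E## is pitch class 6; F# is pitch class 6; Gbb is pitch class 5.
E## and F# share pitch class 6, while Gbb is pitch class 5.

Gbb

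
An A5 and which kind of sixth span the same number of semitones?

minor

An augmented fifth spans 8 semitones.
A sixth spanning 8 semitones is minor (the major sixth is 9).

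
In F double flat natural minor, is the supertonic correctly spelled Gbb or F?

Each scale degree takes a distinct letter name. Degree 2 of a scale on F must use the letter G.
Gbb and F are enharmonically the same pitch, but only Gbb uses the letter G, so it is the correct spelling here.

Gbb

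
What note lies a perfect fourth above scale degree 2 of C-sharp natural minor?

G#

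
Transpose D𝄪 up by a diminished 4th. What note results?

G#

A fourth above D lands on the letter G.
A diminished fourth spans 4 semitones, so D## moves to pitch class 8. On the letter G that is G#.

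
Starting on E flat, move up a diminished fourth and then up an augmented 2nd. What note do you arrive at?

Bb

A diminished fourth up from Eb is Abb (letter A, 4 semitones up).
An augmented second up from Abb is Bb (letter B, 3 semitones up).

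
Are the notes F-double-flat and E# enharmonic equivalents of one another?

Fbb is pitch class 3; E# is pitch class 5.
The pitch classes differ (3 vs. 5), so they are not enharmonic equivalents.

No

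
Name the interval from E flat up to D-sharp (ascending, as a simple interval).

The letter names run E→D, a span of 6 letter steps, so the interval is some kind of seventh.
Eb to D# is 12 semitones. A major seventh is 11, so 12 makes it augmented.

augmented seventh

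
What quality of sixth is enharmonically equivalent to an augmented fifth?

An augmented fifth spans 8 semitones.
A sixth spanning 8 semitones is minor (the major sixth is 9).

minor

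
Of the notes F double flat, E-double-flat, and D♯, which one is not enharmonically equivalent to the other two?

Ebb

In 12-tone equal temperament, enharmonic equivalents share a pitch class. Fbb is pitch class 3; Ebb is pitch class 2; D# is pitch class 3.
Fbb and D# share pitch class 3, while Ebb is pitch class 2.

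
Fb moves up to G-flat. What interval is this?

The letter names run F→G, a span of 1 letter step, so the interval is some kind of second.
Fb to Gb is 2 semitones. A major second is 2, so 2 makes it major.

major second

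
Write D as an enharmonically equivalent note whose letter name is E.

Ebb

Plain E sits 2 semitones above D, so on the letter E the same pitch needs a double flat: Ebb.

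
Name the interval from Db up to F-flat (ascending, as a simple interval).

Counting letters D–E–F gives a third.
Db→Fb = 3 semitones, 1 narrower than the major third (4), so minor.

minor third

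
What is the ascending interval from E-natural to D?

The letter names run E→D, a span of 6 letter steps, so the interval is some kind of seventh.
E to D is 10 semitones. A major seventh is 11, so 10 makes it minor.

minor seventh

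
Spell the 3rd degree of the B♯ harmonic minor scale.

D#

Degree 3 takes the letter 2 steps above B, which is D.
In harmonic minor, degree 3 sits 3 semitones above the tonic. B# + 3 semitones is pitch class 3, spelled on D as D#.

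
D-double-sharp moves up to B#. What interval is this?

minor sixth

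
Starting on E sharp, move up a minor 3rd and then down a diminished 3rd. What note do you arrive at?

E##

A minor third up from E# is G# (letter G, 3 semitones up).
A diminished third down from G# is E## (letter E, 2 semitones down).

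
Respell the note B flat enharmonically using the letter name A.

Bb is pitch class 10. The letter A alone is pitch class 9.
To reach pitch class 10 from A requires an offset of +1 semitone, i.e. sharp: A#.

A#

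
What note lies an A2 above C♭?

C up a major second is D, so the target letter is D.
From Cb, an augmented second is 3 semitones up: D.

D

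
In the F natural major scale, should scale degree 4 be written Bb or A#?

Each scale degree takes a distinct letter name. Degree 4 of a scale on F must use the letter B.
Bb and A# are enharmonically the same pitch, but only Bb uses the letter B, so it is the correct spelling here.

Bb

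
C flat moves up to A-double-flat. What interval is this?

minor sixth

Counting letters C–D–E–F–G–A gives a sixth.
Cb→Abb = 8 semitones, 1 narrower than the major sixth (9), so minor.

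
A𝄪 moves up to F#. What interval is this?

diminished sixth

Counting letters A–B–C–D–E–F gives a sixth.
A##→F# = 7 semitones, 2 narrower than the major sixth (9), so diminished.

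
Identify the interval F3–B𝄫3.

diminished fourth

The letter names run F→B, a span of 3 letter steps, so the interval is some kind of fourth.
F to Bbb is 4 semitones. A perfect fourth is 5, so 4 makes it diminished.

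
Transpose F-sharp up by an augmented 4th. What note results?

F up a perfect fourth is Bb, so the target letter is B.
From F#, an augmented fourth is 6 semitones up: B#.

B#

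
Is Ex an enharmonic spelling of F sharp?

Yes

E## is pitch class 6; F# is pitch class 6.
All spellings map to pitch class 6, so they are enharmonically equivalent.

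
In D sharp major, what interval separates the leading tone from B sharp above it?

The leading tone of D# major is C##.
C## up to B#: letters C→B make it a seventh; 10 semitones makes it minor.

minor seventh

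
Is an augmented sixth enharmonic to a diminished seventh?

An augmented sixth spans 10 semitones; a diminished seventh spans 9.
The spans differ, so they are not enharmonic equivalents.

No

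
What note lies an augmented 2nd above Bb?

C#

B up a major second is C#, so the target letter is C.
From Bb, an augmented second is 3 semitones up: C#.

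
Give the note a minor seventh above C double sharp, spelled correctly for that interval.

B#

A seventh above C lands on the letter B.
A minor seventh spans 10 semitones, so C## moves to pitch class 0. On the letter B that is B#.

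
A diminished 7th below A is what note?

B#

A down a major seventh is Bb, so the target letter is B.
From A, a diminished seventh is 9 semitones down: B#.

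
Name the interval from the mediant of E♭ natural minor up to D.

The mediant of Eb natural minor is Gb.
Gb up to D: letters G→D make it a fifth; 8 semitones makes it augmented.

augmented fifth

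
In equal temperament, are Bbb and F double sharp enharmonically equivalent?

Bbb is pitch class 9; F## is pitch class 7.
The pitch classes differ (9 vs. 7), so they are not enharmonic equivalents.

No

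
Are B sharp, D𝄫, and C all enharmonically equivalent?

B# = pitch class 0 and Dbb = pitch class 0 and C = pitch class 0 — the same pitch class, so they are enharmonic equivalents.

Yes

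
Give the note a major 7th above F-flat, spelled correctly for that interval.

F up a major seventh is E, so the target letter is E.
From Fb, a major seventh is 11 semitones up: Eb.

Eb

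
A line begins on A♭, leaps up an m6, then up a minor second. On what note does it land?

Gbb

A minor sixth up from Ab is Fb (letter F, 8 semitones up).
A minor second up from Fb is Gbb (letter G, 1 semitone up).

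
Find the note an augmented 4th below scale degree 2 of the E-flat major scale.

Scale degree 2 of Eb major is F.
An augmented fourth (6 semitones) below F lands on the letter C, giving Cb.

Cb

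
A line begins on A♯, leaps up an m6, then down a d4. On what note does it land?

A minor sixth up from A# is F# (letter F, 8 semitones up).
A diminished fourth down from F# is C## (letter C, 4 semitones down).

C##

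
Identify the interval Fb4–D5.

augmented sixth

The letter names run F→D, a span of 5 letter steps, so the interval is some kind of sixth.
Fb to D is 10 semitones. A major sixth is 9, so 10 makes it augmented.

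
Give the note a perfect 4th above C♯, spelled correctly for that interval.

C up a perfect fourth is F, so the target letter is F.
From C#, a perfect fourth is 5 semitones up: F#.

F#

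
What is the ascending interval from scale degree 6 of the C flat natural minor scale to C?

augmented third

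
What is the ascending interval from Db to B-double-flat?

minor sixth

The letter names run D→B, a span of 5 letter steps, so the interval is some kind of sixth.
Db to Bbb is 8 semitones. A major sixth is 9, so 8 makes it minor.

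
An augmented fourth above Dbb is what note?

Gb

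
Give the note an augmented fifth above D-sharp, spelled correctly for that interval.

A##

D up a perfect fifth is A, so the target letter is A.
From D#, an augmented fifth is 8 semitones up: A##.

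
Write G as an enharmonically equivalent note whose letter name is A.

Abb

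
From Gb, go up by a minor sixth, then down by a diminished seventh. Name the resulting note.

F

A minor sixth up from Gb is Ebb (letter E, 8 semitones up).
A diminished seventh down from Ebb is F (letter F, 9 semitones down).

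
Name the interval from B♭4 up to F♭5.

The letter names run B→F, a span of 4 letter steps, so the interval is some kind of fifth.
Bb to Fb is 6 semitones. A perfect fifth is 7, so 6 makes it diminished.

diminished fifth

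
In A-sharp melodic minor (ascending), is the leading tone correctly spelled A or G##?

G##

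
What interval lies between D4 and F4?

The letter names run D→F, a span of 2 letter steps, so the interval is some kind of third.
D to F is 3 semitones. A major third is 4, so 3 makes it minor.

minor third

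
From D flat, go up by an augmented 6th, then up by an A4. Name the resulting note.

E#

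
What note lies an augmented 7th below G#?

Ab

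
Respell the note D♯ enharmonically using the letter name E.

Plain E sits 1 semitone above D#, so on the letter E the same pitch needs a flat: Eb.

Eb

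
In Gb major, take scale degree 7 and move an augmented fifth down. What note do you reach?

Bbb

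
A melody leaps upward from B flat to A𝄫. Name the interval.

diminished seventh

The letter names run B→A, a span of 6 letter steps, so the interval is some kind of seventh.
Bb to Abb is 9 semitones. A major seventh is 11, so 9 makes it diminished.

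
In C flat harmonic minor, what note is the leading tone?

The Cb harmonic minor scale runs Cb Db Ebb Fb Gb Abb Bb.
Degree 7 is Bb.

Bb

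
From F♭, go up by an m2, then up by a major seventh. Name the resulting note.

A minor second up from Fb is Gbb (letter G, 1 semitone up).
A major seventh up from Gbb is Fb (letter F, 11 semitones up).

Fb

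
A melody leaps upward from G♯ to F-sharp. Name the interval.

minor seventh

Counting letters G–A–B–C–D–E–F gives a seventh.
G#→F# = 10 semitones, 1 narrower than the major seventh (11), so minor.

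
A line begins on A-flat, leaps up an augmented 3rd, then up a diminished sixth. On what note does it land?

Ab

An augmented third up from Ab is C# (letter C, 5 semitones up).
A diminished sixth up from C# is Ab (letter A, 7 semitones up).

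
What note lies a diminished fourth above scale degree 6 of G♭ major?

Abb

Scale degree 6 of Gb major is Eb.
A diminished fourth (4 semitones) above Eb lands on the letter A, giving Abb.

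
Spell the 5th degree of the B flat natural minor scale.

Degree 5 takes the letter 4 steps above B, which is F.
In natural minor, degree 5 sits 7 semitones above the tonic. Bb + 7 semitones is pitch class 5, spelled on F as F.

F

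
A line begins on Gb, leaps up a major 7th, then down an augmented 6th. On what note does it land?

A major seventh up from Gb is F (letter F, 11 semitones up).
An augmented sixth down from F is Abb (letter A, 10 semitones down).

Abb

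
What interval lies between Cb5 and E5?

augmented third

Counting letters C–D–E gives a third.
Cb→E = 5 semitones, 1 wider than the major third (4), so augmented.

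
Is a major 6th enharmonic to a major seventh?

No

A major sixth spans 9 semitones; a major seventh spans 11.
The spans differ, so they are not enharmonic equivalents.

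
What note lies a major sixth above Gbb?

Ebb

A sixth above G lands on the letter E.
A major sixth spans 9 semitones, so Gbb moves to pitch class 2. On the letter E that is Ebb.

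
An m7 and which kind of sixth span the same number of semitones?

augmented

A minor seventh spans 10 semitones.
A sixth spanning 10 semitones is augmented (the major sixth is 9).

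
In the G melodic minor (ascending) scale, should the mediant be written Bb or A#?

Each scale degree takes a distinct letter name. Degree 3 of a scale on G must use the letter B.
Bb and A# are enharmonically the same pitch, but only Bb uses the letter B, so it is the correct spelling here.

Bb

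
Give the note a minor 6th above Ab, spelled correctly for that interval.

Fb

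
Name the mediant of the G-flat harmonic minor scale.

The Gb harmonic minor scale runs Gb Ab Bbb Cb Db Ebb F.
Degree 3 is Bbb.

Bbb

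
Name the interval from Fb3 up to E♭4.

major seventh

The letter names run F→E, a span of 6 letter steps, so the interval is some kind of seventh.
Fb to Eb is 11 semitones. A major seventh is 11, so 11 makes it major.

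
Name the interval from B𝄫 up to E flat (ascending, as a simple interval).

augmented fourth

The letter names run B→E, a span of 3 letter steps, so the interval is some kind of fourth.
Bbb to Eb is 6 semitones. A perfect fourth is 5, so 6 makes it augmented.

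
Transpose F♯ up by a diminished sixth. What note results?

F up a major sixth is D, so the target letter is D.
From F#, a diminished sixth is 7 semitones up: Db.

Db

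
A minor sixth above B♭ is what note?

A sixth above B lands on the letter G.
A minor sixth spans 8 semitones, so Bb moves to pitch class 6. On the letter G that is Gb.

Gb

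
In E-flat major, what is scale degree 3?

The Eb major scale runs Eb F G Ab Bb C D.
Degree 3 is G.

G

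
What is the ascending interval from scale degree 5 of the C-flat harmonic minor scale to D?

augmented fifth

Scale degree 5 of Cb harmonic minor is Gb.
Gb up to D: letters G→D make it a fifth; 8 semitones makes it augmented.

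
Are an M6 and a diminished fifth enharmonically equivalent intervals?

No

A major sixth spans 9 semitones; a diminished fifth spans 6.
The spans differ, so they are not enharmonic equivalents.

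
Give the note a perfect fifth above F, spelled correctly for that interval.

C

F up a perfect fifth is C, so the target letter is C.
From F, a perfect fifth is 7 semitones up: C.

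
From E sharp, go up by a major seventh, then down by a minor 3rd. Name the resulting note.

B##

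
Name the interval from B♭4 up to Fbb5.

doubly diminished fifth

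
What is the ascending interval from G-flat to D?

Counting letters G–A–B–C–D gives a fifth.
Gb→D = 8 semitones, 1 wider than the perfect fifth (7), so augmented.

augmented fifth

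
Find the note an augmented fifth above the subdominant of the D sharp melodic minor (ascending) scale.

D##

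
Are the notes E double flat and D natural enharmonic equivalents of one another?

Yes

Ebb = pitch class 2 and D = pitch class 2 — the same pitch class, so they are enharmonic equivalents.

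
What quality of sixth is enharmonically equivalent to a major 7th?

doubly augmented

A major seventh spans 11 semitones.
A sixth spanning 11 semitones is doubly augmented (the major sixth is 9).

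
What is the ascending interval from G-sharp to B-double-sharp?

Counting letters G–A–B gives a third.
G#→B## = 5 semitones, 1 wider than the major third (4), so augmented.

augmented third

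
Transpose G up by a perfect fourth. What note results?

A fourth above G lands on the letter C.
A perfect fourth spans 5 semitones, so G moves to pitch class 0. On the letter C that is C.

C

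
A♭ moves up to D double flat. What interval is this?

Counting letters A–B–C–D gives a fourth.
Ab→Dbb = 4 semitones, 1 narrower than the perfect fourth (5), so diminished.

diminished fourth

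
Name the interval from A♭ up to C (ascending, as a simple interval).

major third

The letter names run A→C, a span of 2 letter steps, so the interval is some kind of third.
Ab to C is 4 semitones. A major third is 4, so 4 makes it major.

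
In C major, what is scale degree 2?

D

The C major scale runs C D E F G A B.
Degree 2 is D.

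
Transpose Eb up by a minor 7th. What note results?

Db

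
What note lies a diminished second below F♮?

A second below F lands on the letter E.
A diminished second spans 0 semitones, so F moves to pitch class 5. On the letter E that is E#.

E#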